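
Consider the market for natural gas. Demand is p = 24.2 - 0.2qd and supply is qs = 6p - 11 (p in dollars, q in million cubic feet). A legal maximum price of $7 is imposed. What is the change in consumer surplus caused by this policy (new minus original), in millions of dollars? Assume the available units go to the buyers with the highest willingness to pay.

Rearranging demand gives qd = 121 - 5p. Equilibrium: 121 - 5p = 6p - 11, so 132 = 11p and p* = 12, q* = 61.
The ceiling of 7 is below the equilibrium price 12, so it binds.
At p = 7: qd = 121 - 5·7 = 86 and qs = 6·7 - 11 = 31.
Consumer surplus without the control is ½ · (24.2 - 12) · 61 = 372.1.
With the ceiling, 31 units are sold at 7 (assume they go to the highest-value buyers). The demand price at q = 31 is 18, so CS = ½ · [(24.2 - 7) + (18 - 7)] · 31 = 437.1.
Change in consumer surplus = 437.1 - 372.1 = 65.

65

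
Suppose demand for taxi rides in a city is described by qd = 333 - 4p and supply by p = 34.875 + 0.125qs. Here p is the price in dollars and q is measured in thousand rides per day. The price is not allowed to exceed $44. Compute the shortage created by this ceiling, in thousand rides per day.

Rearranging supply gives qs = 8p - 279. Without the control the market clears where 333 - 4p = 8p - 279, i.e. p* = 51 and q* = 129.
Because the ceiling (44) lies below the market-clearing price, it is binding.
At p = 44: qd = 333 - 4·44 = 157 and qs = 8·44 - 279 = 73.
Shortage = qd - qs = 157 - 73 = 84.

84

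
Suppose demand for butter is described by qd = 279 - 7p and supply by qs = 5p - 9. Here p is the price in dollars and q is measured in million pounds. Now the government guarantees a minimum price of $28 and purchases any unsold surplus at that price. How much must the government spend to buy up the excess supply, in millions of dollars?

Without the control the market clears where 279 - 7p = 5p - 9, i.e. p* = 24 and q* = 111.
The floor of 28 is above the equilibrium price 24, so it binds.
At p = 28: qd = 279 - 7·28 = 83 and qs = 5·28 - 9 = 131.
Surplus = qs - qd = 48.
Government expenditure = surplus × support price = 48 × 28 = 1344.

1344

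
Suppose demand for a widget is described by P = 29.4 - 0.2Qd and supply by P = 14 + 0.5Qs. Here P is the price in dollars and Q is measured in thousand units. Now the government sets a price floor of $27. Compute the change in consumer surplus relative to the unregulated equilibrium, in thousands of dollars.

Rearranging demand gives Qd = 147 - 5P; rearranging supply gives Qs = 2P - 28. Setting quantity demanded equal to quantity supplied, 147 - 5P = 2P - 28, gives P* = 25 and Q* = 22.
The floor of 27 is above the equilibrium price 25, so it binds.
At P = 27: Qd = 147 - 5·27 = 12 and Qs = 2·27 - 28 = 26.
Consumer surplus without the control is ½ · (29.4 - 25) · 22 = 48.4.
With the floor, consumers buy 12 units at 27, so CS = ½ · (29.4 - 27) · 12 = 14.4.
Change in consumer surplus = 14.4 - 48.4 = -34.

-34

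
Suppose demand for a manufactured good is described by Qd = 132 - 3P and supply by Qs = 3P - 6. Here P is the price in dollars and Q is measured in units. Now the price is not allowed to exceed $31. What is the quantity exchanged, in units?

63

Setting quantity demanded equal to quantity supplied, 132 - 3P = 3P - 6, gives P* = 23 and Q* = 63.
Since 31 is above P* = 23, the ceiling does not bind and the free-market outcome prevails.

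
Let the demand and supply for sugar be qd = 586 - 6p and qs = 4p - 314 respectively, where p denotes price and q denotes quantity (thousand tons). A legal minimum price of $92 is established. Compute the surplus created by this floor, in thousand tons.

20

Without the control the market clears where 586 - 6p = 4p - 314, i.e. p* = 90 and q* = 46.
Because the floor (92) lies above the market-clearing price, it is binding.
At p = 92: qd = 586 - 6·92 = 34 and qs = 4·92 - 314 = 54.
Surplus = qs - qd = 54 - 34 = 20.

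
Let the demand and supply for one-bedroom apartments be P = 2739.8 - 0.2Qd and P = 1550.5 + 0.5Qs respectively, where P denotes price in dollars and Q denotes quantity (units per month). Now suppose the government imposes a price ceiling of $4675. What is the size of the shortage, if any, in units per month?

0

Rearranging demand gives Qd = 13699 - 5P; rearranging supply gives Qs = 2P - 3101. Without the control the market clears where 13699 - 5P = 2P - 3101, i.e. P* = 2400 and Q* = 1699.
The ceiling of 4675 is above the equilibrium price 2400, so it is not binding; the market clears at P* = 2400, Q* = 1699.
Since the control does not bind, there is no shortage.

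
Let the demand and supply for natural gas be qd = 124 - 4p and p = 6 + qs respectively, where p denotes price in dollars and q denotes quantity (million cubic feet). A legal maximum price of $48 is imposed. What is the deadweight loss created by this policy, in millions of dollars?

Rearranging supply gives qs = p - 6. Without the control the market clears where 124 - 4p = p - 6, i.e. p* = 26 and q* = 20.
Since 48 is above p* = 26, the ceiling does not bind and the free-market outcome prevails.
Since the control does not bind, no trades are prevented and deadweight loss is zero.

0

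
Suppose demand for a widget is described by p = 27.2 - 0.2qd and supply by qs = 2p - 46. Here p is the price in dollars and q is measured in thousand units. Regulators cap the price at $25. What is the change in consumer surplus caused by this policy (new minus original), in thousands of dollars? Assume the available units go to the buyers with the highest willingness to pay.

3.6

Rearranging demand gives qd = 136 - 5p. Setting quantity demanded equal to quantity supplied, 136 - 5p = 2p - 46, gives p* = 26 and q* = 6.
The ceiling of 25 is below the equilibrium price 26, so it binds.
At p = 25: qd = 136 - 5·25 = 11 and qs = 2·25 - 46 = 4.
Consumer surplus without the control is ½ · (27.2 - 26) · 6 = 3.6.
With the ceiling, 4 units are sold at 25 (assume they go to the highest-value buyers). The demand price at q = 4 is 26.4, so CS = ½ · [(27.2 - 25) + (26.4 - 25)] · 4 = 7.2.
Change in consumer surplus = 7.2 - 3.6 = 3.6.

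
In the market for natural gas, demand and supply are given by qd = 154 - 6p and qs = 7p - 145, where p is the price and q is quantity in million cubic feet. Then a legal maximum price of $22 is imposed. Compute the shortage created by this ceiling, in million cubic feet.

13

In a free market, 154 - 6p = 7p - 145 gives the equilibrium p* = 23, q* = 16.
The ceiling of 22 is below the equilibrium price 23, so it binds.
At p = 22: qd = 154 - 6·22 = 22 and qs = 7·22 - 145 = 9.
Shortage = qd - qs = 22 - 9 = 13.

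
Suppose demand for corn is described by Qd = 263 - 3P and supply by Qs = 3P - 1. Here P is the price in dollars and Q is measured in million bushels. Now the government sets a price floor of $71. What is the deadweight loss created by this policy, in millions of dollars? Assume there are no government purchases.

2187

In a free market, 263 - 3P = 3P - 1 gives the equilibrium P* = 44, Q* = 131.
Because the floor (71) lies above the market-clearing price, it is binding.
At P = 71: Qd = 263 - 3·71 = 50 and Qs = 3·71 - 1 = 212.
Quantity traded falls to 50. At Q = 50 the demand price is (263 - 50)/3 = 71 and the supply price is (1 + 50)/3 = 17.
Deadweight loss = ½ · (71 - 17) · (131 - 50) = ½ · 54 · 81 = 2187.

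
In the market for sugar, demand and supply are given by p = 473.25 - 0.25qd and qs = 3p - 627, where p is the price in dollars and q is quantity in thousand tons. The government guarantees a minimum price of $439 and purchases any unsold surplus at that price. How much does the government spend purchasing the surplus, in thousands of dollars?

242767

Rearranging demand gives qd = 1893 - 4p. Without the control the market clears where 1893 - 4p = 3p - 627, i.e. p* = 360 and q* = 453.
Since 439 > 360, the floor is binding.
At p = 439: qd = 1893 - 4·439 = 137 and qs = 3·439 - 627 = 690.
Surplus = qs - qd = 553.
Government expenditure = surplus × support price = 553 × 439 = 242767.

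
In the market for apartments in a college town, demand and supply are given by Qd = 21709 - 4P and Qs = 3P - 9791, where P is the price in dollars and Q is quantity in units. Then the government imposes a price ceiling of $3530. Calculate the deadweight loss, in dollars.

Equilibrium: 21709 - 4P = 3P - 9791, so 31500 = 7P and P* = 4500, Q* = 3709.
Because the ceiling (3530) lies below the market-clearing price, it is binding.
At P = 3530: Qd = 21709 - 4·3530 = 7589 and Qs = 3·3530 - 9791 = 799.
Quantity traded falls to 799. At Q = 799 the demand price is (21709 - 799)/4 = 5227.5 and the supply price is (9791 + 799)/3 = 3530.
Deadweight loss = ½ · (5227.5 - 3530) · (3709 - 799) = ½ · 1697.5 · 2910 = 2469862.5.

2469862.5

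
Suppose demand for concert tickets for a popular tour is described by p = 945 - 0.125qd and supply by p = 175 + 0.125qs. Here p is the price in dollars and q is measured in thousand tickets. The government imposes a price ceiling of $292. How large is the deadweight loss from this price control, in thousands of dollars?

574592

Rearranging demand gives qd = 7560 - 8p; rearranging supply gives qs = 8p - 1400. Equilibrium: 7560 - 8p = 8p - 1400, so 8960 = 16p and p* = 560, q* = 3080.
Because the ceiling (292) lies below the market-clearing price, it is binding.
At p = 292: qd = 7560 - 8·292 = 5224 and qs = 8·292 - 1400 = 936.
Quantity traded falls to 936. At q = 936 the demand price is (7560 - 936)/8 = 828 and the supply price is (1400 + 936)/8 = 292.
Deadweight loss = ½ · (828 - 292) · (3080 - 936) = ½ · 536 · 2144 = 574592.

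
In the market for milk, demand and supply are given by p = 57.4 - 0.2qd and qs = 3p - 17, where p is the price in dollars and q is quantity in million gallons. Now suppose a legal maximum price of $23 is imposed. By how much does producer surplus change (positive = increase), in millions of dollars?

Rearranging demand gives qd = 287 - 5p. Without the control the market clears where 287 - 5p = 3p - 17, i.e. p* = 38 and q* = 97.
The ceiling of 23 is below the equilibrium price 38, so it binds.
At p = 23: qd = 287 - 5·23 = 172 and qs = 3·23 - 17 = 52.
Producer surplus without the control is ½ · (38 - 17/3) · 97 = 9409/6.
With the ceiling, producers sell 52 units at 23, so PS = ½ · (23 - 17/3) · 52 = 1352/3.
Change in producer surplus = 1352/3 - 9409/6 = -1117.5.

-1117.5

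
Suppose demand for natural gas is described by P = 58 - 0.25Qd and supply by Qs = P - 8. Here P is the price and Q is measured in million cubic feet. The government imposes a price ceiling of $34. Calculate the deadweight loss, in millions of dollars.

122.5

Rearranging demand gives Qd = 232 - 4P. Without the control the market clears where 232 - 4P = P - 8, i.e. P* = 48 and Q* = 40.
Because the ceiling (34) lies below the market-clearing price, it is binding.
At P = 34: Qd = 232 - 4·34 = 96 and Qs = 34 - 8 = 26.
Quantity traded falls to 26. At Q = 26 the demand price is (232 - 26)/4 = 51.5 and the supply price is 8 + 26 = 34.
Deadweight loss = ½ · (51.5 - 34) · (40 - 26) = ½ · 17.5 · 14 = 122.5.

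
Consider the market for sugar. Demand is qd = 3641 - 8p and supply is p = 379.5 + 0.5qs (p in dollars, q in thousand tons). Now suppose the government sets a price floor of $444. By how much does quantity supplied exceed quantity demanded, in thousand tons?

Rearranging supply gives qs = 2p - 759. Setting quantity demanded equal to quantity supplied, 3641 - 8p = 2p - 759, gives p* = 440 and q* = 121.
The floor of 444 is above the equilibrium price 440, so it binds.
At p = 444: qd = 3641 - 8·444 = 89 and qs = 2·444 - 759 = 129.
Surplus = qs - qd = 129 - 89 = 40.

40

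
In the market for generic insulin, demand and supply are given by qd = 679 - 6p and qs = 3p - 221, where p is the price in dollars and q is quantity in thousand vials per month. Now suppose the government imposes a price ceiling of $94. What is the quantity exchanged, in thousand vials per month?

61

Without the control the market clears where 679 - 6p = 3p - 221, i.e. p* = 100 and q* = 79.
Since 94 < 100, the ceiling is binding.
At p = 94: qd = 679 - 6·94 = 115 and qs = 3·94 - 221 = 61.
The quantity actually transacted is the short side, supply: 61.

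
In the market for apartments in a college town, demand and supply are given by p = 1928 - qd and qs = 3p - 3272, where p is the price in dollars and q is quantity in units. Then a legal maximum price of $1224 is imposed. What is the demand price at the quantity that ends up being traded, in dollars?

1528

Rearranging demand gives qd = 1928 - p. Equilibrium: 1928 - p = 3p - 3272, so 5200 = 4p and p* = 1300, q* = 628.
Because the ceiling (1224) lies below the market-clearing price, it is binding.
At p = 1224: qd = 1928 - 1224 = 704 and qs = 3·1224 - 3272 = 400.
Only 400 units reach the market. On the demand curve, the marginal buyer's willingness to pay at q = 400 is (1928 - 400) = 1528.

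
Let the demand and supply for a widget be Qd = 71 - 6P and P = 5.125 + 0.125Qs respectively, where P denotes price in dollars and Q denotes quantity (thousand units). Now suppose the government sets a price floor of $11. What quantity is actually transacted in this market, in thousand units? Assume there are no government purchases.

5

Rearranging supply gives Qs = 8P - 41. In a free market, 71 - 6P = 8P - 41 gives the equilibrium P* = 8, Q* = 23.
Since 11 > 8, the floor is binding.
At P = 11: Qd = 71 - 6·11 = 5 and Qs = 8·11 - 41 = 47.
The quantity actually transacted is the short side, demand: 5.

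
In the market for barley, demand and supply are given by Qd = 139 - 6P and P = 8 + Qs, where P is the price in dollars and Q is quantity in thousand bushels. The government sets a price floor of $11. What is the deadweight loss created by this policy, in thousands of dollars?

0

Rearranging supply gives Qs = P - 8. Equilibrium: 139 - 6P = P - 8, so 147 = 7P and P* = 21, Q* = 13.
Since 11 is below P* = 21, the floor does not bind and the free-market outcome prevails.
Since the control does not bind, no trades are prevented and deadweight loss is zero.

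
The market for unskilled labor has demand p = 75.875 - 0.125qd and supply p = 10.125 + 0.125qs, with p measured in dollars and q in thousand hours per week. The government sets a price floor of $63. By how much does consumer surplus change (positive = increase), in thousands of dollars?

Rearranging demand gives qd = 607 - 8p; rearranging supply gives qs = 8p - 81. Setting quantity demanded equal to quantity supplied, 607 - 8p = 8p - 81, gives p* = 43 and q* = 263.
The floor of 63 is above the equilibrium price 43, so it binds.
At p = 63: qd = 607 - 8·63 = 103 and qs = 8·63 - 81 = 423.
Consumer surplus without the control is ½ · (75.875 - 43) · 263 = 4323.0625.
With the floor, consumers buy 103 units at 63, so CS = ½ · (75.875 - 63) · 103 = 663.0625.
Change in consumer surplus = 663.0625 - 4323.0625 = -3660.

-3660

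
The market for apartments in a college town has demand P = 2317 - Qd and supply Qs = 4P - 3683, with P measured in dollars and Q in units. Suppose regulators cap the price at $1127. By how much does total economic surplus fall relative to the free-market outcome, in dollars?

53290

Rearranging demand gives Qd = 2317 - P. Without the control the market clears where 2317 - P = 4P - 3683, i.e. P* = 1200 and Q* = 1117.
Because the ceiling (1127) lies below the market-clearing price, it is binding.
At P = 1127: Qd = 2317 - 1127 = 1190 and Qs = 4·1127 - 3683 = 825.
Quantity traded falls to 825. At Q = 825 the demand price is 2317 - 825 = 1492 and the supply price is (3683 + 825)/4 = 1127.
Deadweight loss = ½ · (1492 - 1127) · (1117 - 825) = ½ · 365 · 292 = 53290.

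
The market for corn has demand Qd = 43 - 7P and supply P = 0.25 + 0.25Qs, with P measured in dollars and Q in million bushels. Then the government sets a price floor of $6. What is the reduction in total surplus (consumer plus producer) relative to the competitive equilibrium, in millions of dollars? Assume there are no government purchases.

Rearranging supply gives Qs = 4P - 1. Without the control the market clears where 43 - 7P = 4P - 1, i.e. P* = 4 and Q* = 15.
Since 6 > 4, the floor is binding.
At P = 6: Qd = 43 - 7·6 = 1 and Qs = 4·6 - 1 = 23.
Quantity traded falls to 1. At Q = 1 the demand price is (43 - 1)/7 = 6 and the supply price is (1 + 1)/4 = 0.5.
Deadweight loss = ½ · (6 - 0.5) · (15 - 1) = ½ · 5.5 · 14 = 38.5.

38.5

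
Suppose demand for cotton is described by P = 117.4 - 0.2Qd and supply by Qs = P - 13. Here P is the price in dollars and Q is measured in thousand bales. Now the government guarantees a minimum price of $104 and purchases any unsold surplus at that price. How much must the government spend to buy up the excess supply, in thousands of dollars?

2496

Rearranging demand gives Qd = 587 - 5P. Equilibrium: 587 - 5P = P - 13, so 600 = 6P and P* = 100, Q* = 87.
Because the floor (104) lies above the market-clearing price, it is binding.
At P = 104: Qd = 587 - 5·104 = 67 and Qs = 104 - 13 = 91.
Surplus = Qs - Qd = 24.
Government expenditure = surplus × support price = 24 × 104 = 2496.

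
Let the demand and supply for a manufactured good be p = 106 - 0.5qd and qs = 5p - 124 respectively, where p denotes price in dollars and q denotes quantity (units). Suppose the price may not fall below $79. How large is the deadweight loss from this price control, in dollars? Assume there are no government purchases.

Rearranging demand gives qd = 212 - 2p. Equilibrium: 212 - 2p = 5p - 124, so 336 = 7p and p* = 48, q* = 116.
Since 79 > 48, the floor is binding.
At p = 79: qd = 212 - 2·79 = 54 and qs = 5·79 - 124 = 271.
Quantity traded falls to 54. At q = 54 the demand price is (212 - 54)/2 = 79 and the supply price is (124 + 54)/5 = 35.6.
Deadweight loss = ½ · (79 - 35.6) · (116 - 54) = ½ · 43.4 · 62 = 1345.4.

1345.4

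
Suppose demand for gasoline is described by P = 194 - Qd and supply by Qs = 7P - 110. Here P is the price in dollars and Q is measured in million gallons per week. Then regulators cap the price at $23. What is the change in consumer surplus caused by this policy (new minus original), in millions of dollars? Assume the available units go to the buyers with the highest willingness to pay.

-4747.5

Rearranging demand gives Qd = 194 - P. Without the control the market clears where 194 - P = 7P - 110, i.e. P* = 38 and Q* = 156.
The ceiling of 23 is below the equilibrium price 38, so it binds.
At P = 23: Qd = 194 - 23 = 171 and Qs = 7·23 - 110 = 51.
Consumer surplus without the control is ½ · (194 - 38) · 156 = 12168.
With the ceiling, 51 units are sold at 23 (assume they go to the highest-value buyers). The demand price at Q = 51 is 143, so CS = ½ · [(194 - 23) + (143 - 23)] · 51 = 7420.5.
Change in consumer surplus = 7420.5 - 12168 = -4747.5.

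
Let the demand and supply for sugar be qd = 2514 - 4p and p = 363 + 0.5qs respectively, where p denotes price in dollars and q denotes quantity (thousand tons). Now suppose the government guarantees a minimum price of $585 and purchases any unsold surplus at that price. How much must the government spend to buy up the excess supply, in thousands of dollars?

157950

Rearranging supply gives qs = 2p - 726. Equilibrium: 2514 - 4p = 2p - 726, so 3240 = 6p and p* = 540, q* = 354.
Since 585 > 540, the floor is binding.
At p = 585: qd = 2514 - 4·585 = 174 and qs = 2·585 - 726 = 444.
Surplus = qs - qd = 270.
Government expenditure = surplus × support price = 270 × 585 = 157950.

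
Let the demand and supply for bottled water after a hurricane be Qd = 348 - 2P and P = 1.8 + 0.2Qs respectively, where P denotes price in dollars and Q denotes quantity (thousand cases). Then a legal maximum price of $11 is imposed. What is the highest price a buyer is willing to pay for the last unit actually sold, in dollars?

151

Rearranging supply gives Qs = 5P - 9. In a free market, 348 - 2P = 5P - 9 gives the equilibrium P* = 51, Q* = 246.
The ceiling of 11 is below the equilibrium price 51, so it binds.
At P = 11: Qd = 348 - 2·11 = 326 and Qs = 5·11 - 9 = 46.
Only 46 units reach the market. On the demand curve, the marginal buyer's willingness to pay at Q = 46 is (348 - 46)/2 = 151.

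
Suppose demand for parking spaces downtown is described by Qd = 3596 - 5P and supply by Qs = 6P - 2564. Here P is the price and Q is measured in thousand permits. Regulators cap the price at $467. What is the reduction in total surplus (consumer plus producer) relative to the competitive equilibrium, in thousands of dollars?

Setting quantity demanded equal to quantity supplied, 3596 - 5P = 6P - 2564, gives P* = 560 and Q* = 796.
The ceiling of 467 is below the equilibrium price 560, so it binds.
At P = 467: Qd = 3596 - 5·467 = 1261 and Qs = 6·467 - 2564 = 238.
Quantity traded falls to 238. At Q = 238 the demand price is (3596 - 238)/5 = 671.6 and the supply price is (2564 + 238)/6 = 467.
Deadweight loss = ½ · (671.6 - 467) · (796 - 238) = ½ · 204.6 · 558 = 57083.4.

57083.4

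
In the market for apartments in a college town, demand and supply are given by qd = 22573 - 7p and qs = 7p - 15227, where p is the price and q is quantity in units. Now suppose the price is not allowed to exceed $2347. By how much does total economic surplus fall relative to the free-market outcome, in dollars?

872263

Equilibrium: 22573 - 7p = 7p - 15227, so 37800 = 14p and p* = 2700, q* = 3673.
The ceiling of 2347 is below the equilibrium price 2700, so it binds.
At p = 2347: qd = 22573 - 7·2347 = 6144 and qs = 7·2347 - 15227 = 1202.
Quantity traded falls to 1202. At q = 1202 the demand price is (22573 - 1202)/7 = 3053 and the supply price is (15227 + 1202)/7 = 2347.
Deadweight loss = ½ · (3053 - 2347) · (3673 - 1202) = ½ · 706 · 2471 = 872263.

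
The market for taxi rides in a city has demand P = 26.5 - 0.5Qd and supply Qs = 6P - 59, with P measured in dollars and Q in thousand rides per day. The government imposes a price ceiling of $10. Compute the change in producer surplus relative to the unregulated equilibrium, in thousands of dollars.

-52

Rearranging demand gives Qd = 53 - 2P. Without the control the market clears where 53 - 2P = 6P - 59, i.e. P* = 14 and Q* = 25.
The ceiling of 10 is below the equilibrium price 14, so it binds.
At P = 10: Qd = 53 - 2·10 = 33 and Qs = 6·10 - 59 = 1.
Producer surplus without the control is ½ · (14 - 59/6) · 25 = 625/12.
With the ceiling, producers sell 1 units at 10, so PS = ½ · (10 - 59/6) · 1 = 1/12.
Change in producer surplus = 1/12 - 625/12 = -52.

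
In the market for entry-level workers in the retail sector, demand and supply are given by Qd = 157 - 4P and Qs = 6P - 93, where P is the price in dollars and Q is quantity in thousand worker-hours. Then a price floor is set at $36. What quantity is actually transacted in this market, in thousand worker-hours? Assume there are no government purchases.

In a free market, 157 - 4P = 6P - 93 gives the equilibrium P* = 25, Q* = 57.
The floor of 36 is above the equilibrium price 25, so it binds.
At P = 36: Qd = 157 - 4·36 = 13 and Qs = 6·36 - 93 = 123.
The quantity actually transacted is the short side, demand: 13.

13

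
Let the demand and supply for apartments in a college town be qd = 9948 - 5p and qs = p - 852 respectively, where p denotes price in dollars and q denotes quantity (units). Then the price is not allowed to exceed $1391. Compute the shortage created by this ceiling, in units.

2454

Equilibrium: 9948 - 5p = p - 852, so 10800 = 6p and p* = 1800, q* = 948.
Since 1391 < 1800, the ceiling is binding.
At p = 1391: qd = 9948 - 5·1391 = 2993 and qs = 1391 - 852 = 539.
Shortage = qd - qs = 2993 - 539 = 2454.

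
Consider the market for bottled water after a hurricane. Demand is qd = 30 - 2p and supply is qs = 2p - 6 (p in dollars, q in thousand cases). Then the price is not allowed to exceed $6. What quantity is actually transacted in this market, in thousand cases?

6

Equilibrium: 30 - 2p = 2p - 6, so 36 = 4p and p* = 9, q* = 12.
Because the ceiling (6) lies below the market-clearing price, it is binding.
At p = 6: qd = 30 - 2·6 = 18 and qs = 2·6 - 6 = 6.
The quantity actually transacted is the short side, supply: 6.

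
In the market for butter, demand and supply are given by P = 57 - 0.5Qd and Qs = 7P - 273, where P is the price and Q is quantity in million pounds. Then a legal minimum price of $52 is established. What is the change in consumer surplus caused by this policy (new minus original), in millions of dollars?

Rearranging demand gives Qd = 114 - 2P. Setting quantity demanded equal to quantity supplied, 114 - 2P = 7P - 273, gives P* = 43 and Q* = 28.
Because the floor (52) lies above the market-clearing price, it is binding.
At P = 52: Qd = 114 - 2·52 = 10 and Qs = 7·52 - 273 = 91.
Consumer surplus without the control is ½ · (57 - 43) · 28 = 196.
With the floor, consumers buy 10 units at 52, so CS = ½ · (57 - 52) · 10 = 25.
Change in consumer surplus = 25 - 196 = -171.

-171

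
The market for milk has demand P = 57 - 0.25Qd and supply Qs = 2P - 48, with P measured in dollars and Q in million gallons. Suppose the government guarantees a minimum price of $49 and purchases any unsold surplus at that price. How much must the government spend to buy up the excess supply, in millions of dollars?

882

Rearranging demand gives Qd = 228 - 4P. Equilibrium: 228 - 4P = 2P - 48, so 276 = 6P and P* = 46, Q* = 44.
Because the floor (49) lies above the market-clearing price, it is binding.
At P = 49: Qd = 228 - 4·49 = 32 and Qs = 2·49 - 48 = 50.
Surplus = Qs - Qd = 18.
Government expenditure = surplus × support price = 18 × 49 = 882.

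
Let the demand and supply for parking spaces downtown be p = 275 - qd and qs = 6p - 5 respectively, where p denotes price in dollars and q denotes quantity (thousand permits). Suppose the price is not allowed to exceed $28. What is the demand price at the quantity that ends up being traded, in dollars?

Rearranging demand gives qd = 275 - p. Equilibrium: 275 - p = 6p - 5, so 280 = 7p and p* = 40, q* = 235.
The ceiling of 28 is below the equilibrium price 40, so it binds.
At p = 28: qd = 275 - 28 = 247 and qs = 6·28 - 5 = 163.
Only 163 units reach the market. On the demand curve, the marginal buyer's willingness to pay at q = 163 is (275 - 163) = 112.

112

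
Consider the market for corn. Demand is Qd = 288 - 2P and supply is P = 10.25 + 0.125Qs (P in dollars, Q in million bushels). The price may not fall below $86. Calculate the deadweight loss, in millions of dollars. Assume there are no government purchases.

3001.25

Rearranging supply gives Qs = 8P - 82. In a free market, 288 - 2P = 8P - 82 gives the equilibrium P* = 37, Q* = 214.
Since 86 > 37, the floor is binding.
At P = 86: Qd = 288 - 2·86 = 116 and Qs = 8·86 - 82 = 606.
Quantity traded falls to 116. At Q = 116 the demand price is (288 - 116)/2 = 86 and the supply price is (82 + 116)/8 = 24.75.
Deadweight loss = ½ · (86 - 24.75) · (214 - 116) = ½ · 61.25 · 98 = 3001.25.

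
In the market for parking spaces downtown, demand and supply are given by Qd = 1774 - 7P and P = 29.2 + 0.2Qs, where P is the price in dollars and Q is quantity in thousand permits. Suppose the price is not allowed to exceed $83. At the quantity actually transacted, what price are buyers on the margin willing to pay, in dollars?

Rearranging supply gives Qs = 5P - 146. Without the control the market clears where 1774 - 7P = 5P - 146, i.e. P* = 160 and Q* = 654.
The ceiling of 83 is below the equilibrium price 160, so it binds.
At P = 83: Qd = 1774 - 7·83 = 1193 and Qs = 5·83 - 146 = 269.
Only 269 units reach the market. On the demand curve, the marginal buyer's willingness to pay at Q = 269 is (1774 - 269)/7 = 215.

215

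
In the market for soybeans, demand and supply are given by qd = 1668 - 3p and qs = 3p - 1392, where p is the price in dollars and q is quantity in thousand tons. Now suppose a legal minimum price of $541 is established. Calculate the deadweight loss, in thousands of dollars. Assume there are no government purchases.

2883

Equilibrium: 1668 - 3p = 3p - 1392, so 3060 = 6p and p* = 510, q* = 138.
The floor of 541 is above the equilibrium price 510, so it binds.
At p = 541: qd = 1668 - 3·541 = 45 and qs = 3·541 - 1392 = 231.
Quantity traded falls to 45. At q = 45 the demand price is (1668 - 45)/3 = 541 and the supply price is (1392 + 45)/3 = 479.
Deadweight loss = ½ · (541 - 479) · (138 - 45) = ½ · 62 · 93 = 2883.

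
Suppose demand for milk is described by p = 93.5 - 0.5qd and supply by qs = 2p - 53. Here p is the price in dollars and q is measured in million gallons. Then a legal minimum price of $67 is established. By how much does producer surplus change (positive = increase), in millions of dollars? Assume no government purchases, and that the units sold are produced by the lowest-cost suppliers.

322

Rearranging demand gives qd = 187 - 2p. Equilibrium: 187 - 2p = 2p - 53, so 240 = 4p and p* = 60, q* = 67.
Because the floor (67) lies above the market-clearing price, it is binding.
At p = 67: qd = 187 - 2·67 = 53 and qs = 2·67 - 53 = 81.
Producer surplus without the control is ½ · (60 - 26.5) · 67 = 1122.25.
With the floor, 53 units are sold at 67. The supply price at q = 53 is 53, so PS = ½ · [(67 - 26.5) + (67 - 53)] · 53 = 1444.25.
Change in producer surplus = 1444.25 - 1122.25 = 322.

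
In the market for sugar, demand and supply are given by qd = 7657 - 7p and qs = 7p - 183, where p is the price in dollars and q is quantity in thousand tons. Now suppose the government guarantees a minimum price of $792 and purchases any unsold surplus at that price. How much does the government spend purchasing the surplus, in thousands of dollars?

Setting quantity demanded equal to quantity supplied, 7657 - 7p = 7p - 183, gives p* = 560 and q* = 3737.
The floor of 792 is above the equilibrium price 560, so it binds.
At p = 792: qd = 7657 - 7·792 = 2113 and qs = 7·792 - 183 = 5361.
Surplus = qs - qd = 3248.
Government expenditure = surplus × support price = 3248 × 792 = 2572416.

2572416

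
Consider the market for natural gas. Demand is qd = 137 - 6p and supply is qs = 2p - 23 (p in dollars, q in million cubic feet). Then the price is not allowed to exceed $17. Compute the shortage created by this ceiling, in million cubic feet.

Setting quantity demanded equal to quantity supplied, 137 - 6p = 2p - 23, gives p* = 20 and q* = 17.
The ceiling of 17 is below the equilibrium price 20, so it binds.
At p = 17: qd = 137 - 6·17 = 35 and qs = 2·17 - 23 = 11.
Shortage = qd - qs = 35 - 11 = 24.

24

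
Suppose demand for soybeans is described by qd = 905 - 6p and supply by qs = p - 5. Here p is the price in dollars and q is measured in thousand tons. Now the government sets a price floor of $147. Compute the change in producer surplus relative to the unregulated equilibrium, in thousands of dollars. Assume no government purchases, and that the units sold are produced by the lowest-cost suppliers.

In a free market, 905 - 6p = p - 5 gives the equilibrium p* = 130, q* = 125.
Since 147 > 130, the floor is binding.
At p = 147: qd = 905 - 6·147 = 23 and qs = 147 - 5 = 142.
Producer surplus without the control is ½ · (130 - 5) · 125 = 7812.5.
With the floor, 23 units are sold at 147. The supply price at q = 23 is 28, so PS = ½ · [(147 - 5) + (147 - 28)] · 23 = 3001.5.
Change in producer surplus = 3001.5 - 7812.5 = -4811.

-4811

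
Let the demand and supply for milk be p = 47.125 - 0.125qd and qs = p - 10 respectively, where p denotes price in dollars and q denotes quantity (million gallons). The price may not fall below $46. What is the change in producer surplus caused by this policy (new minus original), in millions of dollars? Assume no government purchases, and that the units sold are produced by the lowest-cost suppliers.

-261

Rearranging demand gives qd = 377 - 8p. Without the control the market clears where 377 - 8p = p - 10, i.e. p* = 43 and q* = 33.
The floor of 46 is above the equilibrium price 43, so it binds.
At p = 46: qd = 377 - 8·46 = 9 and qs = 46 - 10 = 36.
Producer surplus without the control is ½ · (43 - 10) · 33 = 544.5.
With the floor, 9 units are sold at 46. The supply price at q = 9 is 19, so PS = ½ · [(46 - 10) + (46 - 19)] · 9 = 283.5.
Change in producer surplus = 283.5 - 544.5 = -261.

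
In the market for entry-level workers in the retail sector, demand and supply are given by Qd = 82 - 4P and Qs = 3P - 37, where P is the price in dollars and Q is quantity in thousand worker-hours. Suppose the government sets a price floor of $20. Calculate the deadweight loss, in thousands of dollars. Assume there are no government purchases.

In a free market, 82 - 4P = 3P - 37 gives the equilibrium P* = 17, Q* = 14.
Since 20 > 17, the floor is binding.
At P = 20: Qd = 82 - 4·20 = 2 and Qs = 3·20 - 37 = 23.
Quantity traded falls to 2. At Q = 2 the demand price is (82 - 2)/4 = 20 and the supply price is (37 + 2)/3 = 13.
Deadweight loss = ½ · (20 - 13) · (14 - 2) = ½ · 7 · 12 = 42.

42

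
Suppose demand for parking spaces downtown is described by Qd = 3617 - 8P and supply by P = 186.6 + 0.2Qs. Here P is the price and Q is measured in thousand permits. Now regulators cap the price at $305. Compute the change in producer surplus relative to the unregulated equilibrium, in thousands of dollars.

-31702.5

Rearranging supply gives Qs = 5P - 933. Equilibrium: 3617 - 8P = 5P - 933, so 4550 = 13P and P* = 350, Q* = 817.
Since 305 < 350, the ceiling is binding.
At P = 305: Qd = 3617 - 8·305 = 1177 and Qs = 5·305 - 933 = 592.
Producer surplus without the control is ½ · (350 - 186.6) · 817 = 66748.9.
With the ceiling, producers sell 592 units at 305, so PS = ½ · (305 - 186.6) · 592 = 35046.4.
Change in producer surplus = 35046.4 - 66748.9 = -31702.5.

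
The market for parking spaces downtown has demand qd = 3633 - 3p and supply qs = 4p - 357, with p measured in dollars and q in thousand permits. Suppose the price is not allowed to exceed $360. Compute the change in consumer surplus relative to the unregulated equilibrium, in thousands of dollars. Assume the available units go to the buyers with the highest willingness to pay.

109830

Without the control the market clears where 3633 - 3p = 4p - 357, i.e. p* = 570 and q* = 1923.
The ceiling of 360 is below the equilibrium price 570, so it binds.
At p = 360: qd = 3633 - 3·360 = 2553 and qs = 4·360 - 357 = 1083.
Consumer surplus without the control is ½ · (1211 - 570) · 1923 = 616321.5.
With the ceiling, 1083 units are sold at 360 (assume they go to the highest-value buyers). The demand price at q = 1083 is 850, so CS = ½ · [(1211 - 360) + (850 - 360)] · 1083 = 726151.5.
Change in consumer surplus = 726151.5 - 616321.5 = 109830.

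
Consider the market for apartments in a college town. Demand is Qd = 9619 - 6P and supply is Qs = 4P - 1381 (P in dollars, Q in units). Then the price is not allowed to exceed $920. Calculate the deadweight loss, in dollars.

108000

Setting quantity demanded equal to quantity supplied, 9619 - 6P = 4P - 1381, gives P* = 1100 and Q* = 3019.
Because the ceiling (920) lies below the market-clearing price, it is binding.
At P = 920: Qd = 9619 - 6·920 = 4099 and Qs = 4·920 - 1381 = 2299.
Quantity traded falls to 2299. At Q = 2299 the demand price is (9619 - 2299)/6 = 1220 and the supply price is (1381 + 2299)/4 = 920.
Deadweight loss = ½ · (1220 - 920) · (3019 - 2299) = ½ · 300 · 720 = 108000.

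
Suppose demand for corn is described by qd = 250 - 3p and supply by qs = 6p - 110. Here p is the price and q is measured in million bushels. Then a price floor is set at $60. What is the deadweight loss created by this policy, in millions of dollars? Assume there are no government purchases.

900

Equilibrium: 250 - 3p = 6p - 110, so 360 = 9p and p* = 40, q* = 130.
Since 60 > 40, the floor is binding.
At p = 60: qd = 250 - 3·60 = 70 and qs = 6·60 - 110 = 250.
Quantity traded falls to 70. At q = 70 the demand price is (250 - 70)/3 = 60 and the supply price is (110 + 70)/6 = 30.
Deadweight loss = ½ · (60 - 30) · (130 - 70) = ½ · 30 · 60 = 900.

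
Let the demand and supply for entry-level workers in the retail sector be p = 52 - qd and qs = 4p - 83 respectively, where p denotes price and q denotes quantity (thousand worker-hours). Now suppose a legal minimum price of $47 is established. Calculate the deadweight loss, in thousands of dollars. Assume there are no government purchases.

Rearranging demand gives qd = 52 - p. Setting quantity demanded equal to quantity supplied, 52 - p = 4p - 83, gives p* = 27 and q* = 25.
The floor of 47 is above the equilibrium price 27, so it binds.
At p = 47: qd = 52 - 47 = 5 and qs = 4·47 - 83 = 105.
Quantity traded falls to 5. At q = 5 the demand price is 52 - 5 = 47 and the supply price is (83 + 5)/4 = 22.
Deadweight loss = ½ · (47 - 22) · (25 - 5) = ½ · 25 · 20 = 250.

250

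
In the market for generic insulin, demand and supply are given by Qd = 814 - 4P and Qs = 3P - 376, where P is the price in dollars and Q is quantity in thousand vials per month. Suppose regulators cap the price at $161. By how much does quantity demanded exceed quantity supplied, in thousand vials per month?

63

Without the control the market clears where 814 - 4P = 3P - 376, i.e. P* = 170 and Q* = 134.
Since 161 < 170, the ceiling is binding.
At P = 161: Qd = 814 - 4·161 = 170 and Qs = 3·161 - 376 = 107.
Shortage = Qd - Qs = 170 - 107 = 63.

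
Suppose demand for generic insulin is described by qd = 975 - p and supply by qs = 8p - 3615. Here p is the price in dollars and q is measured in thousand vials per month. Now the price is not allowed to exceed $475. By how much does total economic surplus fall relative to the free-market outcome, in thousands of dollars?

In a free market, 975 - p = 8p - 3615 gives the equilibrium p* = 510, q* = 465.
Since 475 < 510, the ceiling is binding.
At p = 475: qd = 975 - 475 = 500 and qs = 8·475 - 3615 = 185.
Quantity traded falls to 185. At q = 185 the demand price is 975 - 185 = 790 and the supply price is (3615 + 185)/8 = 475.
Deadweight loss = ½ · (790 - 475) · (465 - 185) = ½ · 315 · 280 = 44100.

44100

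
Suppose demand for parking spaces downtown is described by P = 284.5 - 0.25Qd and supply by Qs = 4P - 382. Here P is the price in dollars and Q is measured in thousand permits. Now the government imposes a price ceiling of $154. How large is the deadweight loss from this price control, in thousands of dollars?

5184

Rearranging demand gives Qd = 1138 - 4P. Equilibrium: 1138 - 4P = 4P - 382, so 1520 = 8P and P* = 190, Q* = 378.
Because the ceiling (154) lies below the market-clearing price, it is binding.
At P = 154: Qd = 1138 - 4·154 = 522 and Qs = 4·154 - 382 = 234.
Quantity traded falls to 234. At Q = 234 the demand price is (1138 - 234)/4 = 226 and the supply price is (382 + 234)/4 = 154.
Deadweight loss = ½ · (226 - 154) · (378 - 234) = ½ · 72 · 144 = 5184.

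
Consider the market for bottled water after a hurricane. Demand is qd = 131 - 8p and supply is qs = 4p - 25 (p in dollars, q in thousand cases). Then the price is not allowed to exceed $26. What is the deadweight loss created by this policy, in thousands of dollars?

In a free market, 131 - 8p = 4p - 25 gives the equilibrium p* = 13, q* = 27.
Since 26 is above p* = 13, the ceiling does not bind and the free-market outcome prevails.
Since the control does not bind, no trades are prevented and deadweight loss is zero.

0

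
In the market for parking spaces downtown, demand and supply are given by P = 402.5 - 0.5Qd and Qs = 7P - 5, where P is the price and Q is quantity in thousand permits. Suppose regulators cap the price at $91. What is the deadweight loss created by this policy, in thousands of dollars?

0

Rearranging demand gives Qd = 805 - 2P. Without the control the market clears where 805 - 2P = 7P - 5, i.e. P* = 90 and Q* = 625.
Since 91 is above P* = 90, the ceiling does not bind and the free-market outcome prevails.
Since the control does not bind, no trades are prevented and deadweight loss is zero.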